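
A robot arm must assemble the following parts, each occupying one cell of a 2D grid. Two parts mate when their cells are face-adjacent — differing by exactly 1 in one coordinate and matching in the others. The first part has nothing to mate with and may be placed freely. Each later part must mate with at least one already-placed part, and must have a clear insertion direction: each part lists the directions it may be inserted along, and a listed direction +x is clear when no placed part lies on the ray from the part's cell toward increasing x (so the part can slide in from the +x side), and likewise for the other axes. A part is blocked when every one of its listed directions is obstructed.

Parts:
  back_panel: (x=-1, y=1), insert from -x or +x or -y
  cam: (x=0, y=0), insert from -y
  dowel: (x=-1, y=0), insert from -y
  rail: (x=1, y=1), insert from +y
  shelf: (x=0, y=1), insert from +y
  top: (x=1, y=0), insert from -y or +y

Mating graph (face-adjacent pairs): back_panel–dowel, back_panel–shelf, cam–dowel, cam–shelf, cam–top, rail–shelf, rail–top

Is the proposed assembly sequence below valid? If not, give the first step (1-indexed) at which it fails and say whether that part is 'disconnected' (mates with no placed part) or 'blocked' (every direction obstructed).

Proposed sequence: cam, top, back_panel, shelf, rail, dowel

1. cam@(0, 0) [-y clear] — {cam}
2. top@(1, 0) [-y clear] — {cam, top}
3. back_panel@(-1, 1) — no placed neighbour ⇒ disconnected

Invalid at step 3 (disconnected)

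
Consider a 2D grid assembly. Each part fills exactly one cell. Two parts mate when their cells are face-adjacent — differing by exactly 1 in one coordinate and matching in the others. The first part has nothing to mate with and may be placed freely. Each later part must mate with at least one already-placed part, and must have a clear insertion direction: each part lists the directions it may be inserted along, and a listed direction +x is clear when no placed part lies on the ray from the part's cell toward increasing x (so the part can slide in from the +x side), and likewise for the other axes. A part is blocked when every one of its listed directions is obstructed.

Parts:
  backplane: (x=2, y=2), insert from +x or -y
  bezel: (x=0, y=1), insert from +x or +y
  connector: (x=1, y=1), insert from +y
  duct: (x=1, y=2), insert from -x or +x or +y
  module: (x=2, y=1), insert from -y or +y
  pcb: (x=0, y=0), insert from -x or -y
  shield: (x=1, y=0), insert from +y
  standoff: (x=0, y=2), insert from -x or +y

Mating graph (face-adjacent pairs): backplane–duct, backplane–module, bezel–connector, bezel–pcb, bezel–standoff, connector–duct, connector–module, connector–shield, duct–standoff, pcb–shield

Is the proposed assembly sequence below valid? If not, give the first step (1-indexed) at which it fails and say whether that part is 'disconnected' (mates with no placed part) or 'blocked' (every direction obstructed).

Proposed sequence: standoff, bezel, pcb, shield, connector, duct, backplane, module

1. standoff@(0, 2) [-x clear] — {standoff}
2. bezel@(0, 1) [+x clear] — {bezel, standoff}
3. pcb@(0, 0) [-x clear] — {bezel, pcb, standoff}
4. shield@(1, 0) [+y clear] — {bezel, pcb, shield, standoff}
5. connector@(1, 1) [+y clear] — {bezel, connector, pcb, shield, standoff}
6. duct@(1, 2) [+x clear] — {bezel, connector, duct, pcb, shield, standoff}
7. backplane@(2, 2) [+x clear] — {backplane, bezel, connector, duct, pcb, shield, standoff}
8. module@(2, 1) [-y clear] — {backplane, bezel, connector, duct, module, pcb, shield, standoff}

Valid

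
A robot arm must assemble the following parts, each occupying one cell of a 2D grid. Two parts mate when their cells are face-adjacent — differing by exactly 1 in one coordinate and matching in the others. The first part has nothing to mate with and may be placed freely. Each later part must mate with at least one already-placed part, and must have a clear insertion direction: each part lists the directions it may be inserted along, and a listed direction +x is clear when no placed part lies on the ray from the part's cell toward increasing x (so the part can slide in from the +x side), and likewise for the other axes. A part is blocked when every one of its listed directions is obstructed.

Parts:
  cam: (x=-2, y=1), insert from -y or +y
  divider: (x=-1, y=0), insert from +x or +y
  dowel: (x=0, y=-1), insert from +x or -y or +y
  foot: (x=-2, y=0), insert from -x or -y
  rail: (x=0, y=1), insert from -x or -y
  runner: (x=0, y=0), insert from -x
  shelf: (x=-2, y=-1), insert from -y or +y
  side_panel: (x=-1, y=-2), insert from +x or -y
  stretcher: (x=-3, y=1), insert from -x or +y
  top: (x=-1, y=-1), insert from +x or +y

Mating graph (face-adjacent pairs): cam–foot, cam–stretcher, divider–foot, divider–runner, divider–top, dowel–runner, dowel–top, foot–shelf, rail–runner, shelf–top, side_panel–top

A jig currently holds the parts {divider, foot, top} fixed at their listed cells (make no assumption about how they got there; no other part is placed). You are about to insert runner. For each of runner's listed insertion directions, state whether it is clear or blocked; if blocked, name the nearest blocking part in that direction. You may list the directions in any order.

-x: nearest on ray is divider@(-1, 0) ⇒ blocked

-x: blocked by divider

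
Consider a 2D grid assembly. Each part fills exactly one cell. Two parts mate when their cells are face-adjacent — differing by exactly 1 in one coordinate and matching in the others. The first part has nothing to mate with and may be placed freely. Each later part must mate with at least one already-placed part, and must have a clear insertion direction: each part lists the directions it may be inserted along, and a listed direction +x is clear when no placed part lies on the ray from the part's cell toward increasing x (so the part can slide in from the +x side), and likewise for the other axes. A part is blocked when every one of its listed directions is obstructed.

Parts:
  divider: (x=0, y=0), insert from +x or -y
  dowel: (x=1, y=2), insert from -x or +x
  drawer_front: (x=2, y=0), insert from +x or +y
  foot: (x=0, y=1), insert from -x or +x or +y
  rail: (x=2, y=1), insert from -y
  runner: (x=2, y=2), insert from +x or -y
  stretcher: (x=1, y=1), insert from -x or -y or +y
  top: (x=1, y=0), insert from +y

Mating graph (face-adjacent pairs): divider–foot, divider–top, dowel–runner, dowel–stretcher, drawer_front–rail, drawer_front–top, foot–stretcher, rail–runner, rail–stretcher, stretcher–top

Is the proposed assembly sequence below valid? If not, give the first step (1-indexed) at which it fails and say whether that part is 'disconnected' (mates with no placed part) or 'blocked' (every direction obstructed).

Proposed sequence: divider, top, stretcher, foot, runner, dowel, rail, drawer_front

1. divider@(0, 0) [+x clear] — {divider}
2. top@(1, 0) [+y clear] — {divider, top}
3. stretcher@(1, 1) [-x clear] — {divider, stretcher, top}
4. foot@(0, 1) [-x clear] — {divider, foot, stretcher, top}
5. runner@(2, 2) — no placed neighbour ⇒ disconnected

Invalid at step 5 (disconnected)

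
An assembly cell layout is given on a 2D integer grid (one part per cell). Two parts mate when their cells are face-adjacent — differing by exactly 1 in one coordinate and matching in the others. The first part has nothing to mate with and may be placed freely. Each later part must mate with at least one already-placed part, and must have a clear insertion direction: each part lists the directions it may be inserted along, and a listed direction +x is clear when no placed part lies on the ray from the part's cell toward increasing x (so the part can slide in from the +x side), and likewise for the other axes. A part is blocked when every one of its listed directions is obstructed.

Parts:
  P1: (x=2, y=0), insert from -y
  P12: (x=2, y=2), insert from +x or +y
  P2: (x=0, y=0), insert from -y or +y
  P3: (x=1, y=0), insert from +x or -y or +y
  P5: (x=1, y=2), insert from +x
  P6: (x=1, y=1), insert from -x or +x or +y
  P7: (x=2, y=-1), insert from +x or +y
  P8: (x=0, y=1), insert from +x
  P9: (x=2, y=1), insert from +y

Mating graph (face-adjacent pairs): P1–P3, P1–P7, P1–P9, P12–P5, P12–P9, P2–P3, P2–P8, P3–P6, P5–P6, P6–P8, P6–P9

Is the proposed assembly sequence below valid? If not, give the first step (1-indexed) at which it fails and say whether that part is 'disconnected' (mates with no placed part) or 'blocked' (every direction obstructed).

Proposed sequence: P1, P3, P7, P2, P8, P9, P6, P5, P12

Valid

1. P1@(2, 0) [-y clear] — {P1}
2. P3@(1, 0) [-y clear] — {P1, P3}
3. P7@(2, -1) [+x clear] — {P1, P3, P7}
4. P2@(0, 0) [-y clear] — {P1, P2, P3, P7}
5. P8@(0, 1) [+x clear] — {P1, P2, P3, P7, P8}
6. P9@(2, 1) [+y clear] — {P1, P2, P3, P7, P8, P9}
7. P6@(1, 1) [+y clear] — {P1, P2, P3, P6, P7, P8, P9}
8. P5@(1, 2) [+x clear] — {P1, P2, P3, P5, P6, P7, P8, P9}
9. P12@(2, 2) [+x clear] — {P1, P12, P2, P3, P5, P6, P7, P8, P9}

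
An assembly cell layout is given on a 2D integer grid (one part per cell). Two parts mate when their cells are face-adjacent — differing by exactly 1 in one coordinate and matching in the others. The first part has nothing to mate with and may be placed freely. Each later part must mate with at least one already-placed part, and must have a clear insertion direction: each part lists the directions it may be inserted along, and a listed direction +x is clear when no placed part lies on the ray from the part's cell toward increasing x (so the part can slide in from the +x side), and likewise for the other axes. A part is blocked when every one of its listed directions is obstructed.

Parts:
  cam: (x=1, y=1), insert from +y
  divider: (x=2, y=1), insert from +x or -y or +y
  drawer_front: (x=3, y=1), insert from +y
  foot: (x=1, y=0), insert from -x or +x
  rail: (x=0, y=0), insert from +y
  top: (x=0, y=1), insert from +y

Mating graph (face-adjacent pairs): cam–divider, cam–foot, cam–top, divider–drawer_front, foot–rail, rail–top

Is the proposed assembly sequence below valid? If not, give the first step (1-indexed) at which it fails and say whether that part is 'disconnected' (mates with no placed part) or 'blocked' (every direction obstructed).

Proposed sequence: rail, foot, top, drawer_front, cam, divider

1. rail@(0, 0) [+y clear] — {rail}
2. foot@(1, 0) [+x clear] — {foot, rail}
3. top@(0, 1) [+y clear] — {foot, rail, top}
4. drawer_front@(3, 1) — no placed neighbour ⇒ disconnected

Invalid at step 4 (disconnected)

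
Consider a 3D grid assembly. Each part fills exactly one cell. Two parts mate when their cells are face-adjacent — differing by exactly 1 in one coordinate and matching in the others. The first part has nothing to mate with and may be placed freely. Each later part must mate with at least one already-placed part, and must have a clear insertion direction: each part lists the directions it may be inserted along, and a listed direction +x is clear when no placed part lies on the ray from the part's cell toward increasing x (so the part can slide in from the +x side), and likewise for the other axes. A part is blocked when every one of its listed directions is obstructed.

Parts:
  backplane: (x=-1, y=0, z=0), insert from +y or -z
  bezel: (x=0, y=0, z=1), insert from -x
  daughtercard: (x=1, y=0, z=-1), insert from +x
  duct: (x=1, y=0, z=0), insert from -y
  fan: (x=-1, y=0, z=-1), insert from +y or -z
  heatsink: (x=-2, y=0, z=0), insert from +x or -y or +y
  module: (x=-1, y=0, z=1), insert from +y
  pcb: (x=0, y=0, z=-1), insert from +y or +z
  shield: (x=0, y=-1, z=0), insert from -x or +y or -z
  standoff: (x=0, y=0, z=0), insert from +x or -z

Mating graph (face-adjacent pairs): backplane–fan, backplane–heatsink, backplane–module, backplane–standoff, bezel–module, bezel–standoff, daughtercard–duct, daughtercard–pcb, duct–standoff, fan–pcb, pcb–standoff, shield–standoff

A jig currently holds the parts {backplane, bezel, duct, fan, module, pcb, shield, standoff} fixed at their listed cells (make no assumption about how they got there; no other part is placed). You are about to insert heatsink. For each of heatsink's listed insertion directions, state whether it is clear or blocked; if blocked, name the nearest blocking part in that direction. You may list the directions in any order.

+x: nearest on ray is backplane@(-1, 0, 0) ⇒ blocked
-y: ray from heatsink(-2, 0, 0) has no placed part ⇒ clear
+y: ray from heatsink(-2, 0, 0) has no placed part ⇒ clear

+x: blocked by backplane; +y: clear; -y: clear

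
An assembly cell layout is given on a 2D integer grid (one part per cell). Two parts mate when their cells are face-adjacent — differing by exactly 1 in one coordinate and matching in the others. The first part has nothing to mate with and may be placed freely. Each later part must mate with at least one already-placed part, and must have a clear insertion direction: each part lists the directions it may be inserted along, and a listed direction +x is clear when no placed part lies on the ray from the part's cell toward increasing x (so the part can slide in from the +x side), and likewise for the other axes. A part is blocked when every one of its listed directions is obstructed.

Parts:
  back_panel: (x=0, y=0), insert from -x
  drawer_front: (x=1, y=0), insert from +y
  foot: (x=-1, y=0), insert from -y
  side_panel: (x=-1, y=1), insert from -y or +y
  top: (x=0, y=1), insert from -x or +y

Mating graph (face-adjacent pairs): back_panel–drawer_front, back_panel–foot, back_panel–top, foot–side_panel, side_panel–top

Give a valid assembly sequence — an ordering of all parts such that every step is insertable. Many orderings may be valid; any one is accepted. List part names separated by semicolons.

back_panel; drawer_front; foot; side_panel; top

1. back_panel@(0, 0) [-x clear] — {back_panel}
2. drawer_front@(1, 0) [+y clear] — {back_panel, drawer_front}
3. foot@(-1, 0) [-y clear] — {back_panel, drawer_front, foot}
4. side_panel@(-1, 1) [+y clear] — {back_panel, drawer_front, foot, side_panel}
5. top@(0, 1) [+y clear] — {back_panel, drawer_front, foot, side_panel, top}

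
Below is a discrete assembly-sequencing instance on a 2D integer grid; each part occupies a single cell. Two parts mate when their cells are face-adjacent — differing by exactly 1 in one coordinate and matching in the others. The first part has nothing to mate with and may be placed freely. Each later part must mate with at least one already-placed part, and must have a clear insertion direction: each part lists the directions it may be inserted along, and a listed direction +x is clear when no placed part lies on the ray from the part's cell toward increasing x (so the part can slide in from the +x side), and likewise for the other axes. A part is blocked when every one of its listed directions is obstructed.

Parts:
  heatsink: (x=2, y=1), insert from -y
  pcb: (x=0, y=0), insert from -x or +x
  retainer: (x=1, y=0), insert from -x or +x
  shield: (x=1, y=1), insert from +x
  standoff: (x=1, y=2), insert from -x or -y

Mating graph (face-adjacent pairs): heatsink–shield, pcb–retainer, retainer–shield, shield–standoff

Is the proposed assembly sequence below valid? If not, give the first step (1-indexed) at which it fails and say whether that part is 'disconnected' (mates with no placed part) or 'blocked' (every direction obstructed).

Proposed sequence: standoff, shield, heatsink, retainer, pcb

1. standoff@(1, 2) [-x clear] — {standoff}
2. shield@(1, 1) [+x clear] — {shield, standoff}
3. heatsink@(2, 1) [-y clear] — {heatsink, shield, standoff}
4. retainer@(1, 0) [-x clear] — {heatsink, retainer, shield, standoff}
5. pcb@(0, 0) [-x clear] — {heatsink, pcb, retainer, shield, standoff}

Valid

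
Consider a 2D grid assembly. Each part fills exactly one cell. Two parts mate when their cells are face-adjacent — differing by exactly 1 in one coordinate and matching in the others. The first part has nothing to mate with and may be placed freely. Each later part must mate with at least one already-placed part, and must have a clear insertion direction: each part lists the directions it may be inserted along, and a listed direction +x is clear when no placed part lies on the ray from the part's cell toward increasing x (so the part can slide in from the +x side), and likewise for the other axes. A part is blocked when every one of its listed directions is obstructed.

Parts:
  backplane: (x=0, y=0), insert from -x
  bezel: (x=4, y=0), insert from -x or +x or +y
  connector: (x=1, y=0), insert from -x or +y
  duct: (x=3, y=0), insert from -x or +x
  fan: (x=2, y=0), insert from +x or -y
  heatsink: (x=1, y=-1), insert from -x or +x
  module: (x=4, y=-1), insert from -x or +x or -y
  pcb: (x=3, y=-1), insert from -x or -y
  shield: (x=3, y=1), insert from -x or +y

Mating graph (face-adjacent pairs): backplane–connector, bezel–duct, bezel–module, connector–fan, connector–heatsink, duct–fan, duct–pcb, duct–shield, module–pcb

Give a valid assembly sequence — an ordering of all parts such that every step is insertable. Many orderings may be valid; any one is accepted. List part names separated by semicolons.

1. shield@(3, 1) [-x clear] — {shield}
2. duct@(3, 0) [-x clear] — {duct, shield}
3. fan@(2, 0) [-y clear] — {duct, fan, shield}
4. pcb@(3, -1) [-x clear] — {duct, fan, pcb, shield}
5. bezel@(4, 0) [+x clear] — {bezel, duct, fan, pcb, shield}
6. module@(4, -1) [+x clear] — {bezel, duct, fan, module, pcb, shield}
7. connector@(1, 0) [-x clear] — {bezel, connector, duct, fan, module, pcb, shield}
8. heatsink@(1, -1) [-x clear] — {bezel, connector, duct, fan, heatsink, module, pcb, shield}
9. backplane@(0, 0) [-x clear] — {backplane, bezel, connector, duct, fan, heatsink, module, pcb, shield}

shield; duct; fan; pcb; bezel; module; connector; heatsink; backplane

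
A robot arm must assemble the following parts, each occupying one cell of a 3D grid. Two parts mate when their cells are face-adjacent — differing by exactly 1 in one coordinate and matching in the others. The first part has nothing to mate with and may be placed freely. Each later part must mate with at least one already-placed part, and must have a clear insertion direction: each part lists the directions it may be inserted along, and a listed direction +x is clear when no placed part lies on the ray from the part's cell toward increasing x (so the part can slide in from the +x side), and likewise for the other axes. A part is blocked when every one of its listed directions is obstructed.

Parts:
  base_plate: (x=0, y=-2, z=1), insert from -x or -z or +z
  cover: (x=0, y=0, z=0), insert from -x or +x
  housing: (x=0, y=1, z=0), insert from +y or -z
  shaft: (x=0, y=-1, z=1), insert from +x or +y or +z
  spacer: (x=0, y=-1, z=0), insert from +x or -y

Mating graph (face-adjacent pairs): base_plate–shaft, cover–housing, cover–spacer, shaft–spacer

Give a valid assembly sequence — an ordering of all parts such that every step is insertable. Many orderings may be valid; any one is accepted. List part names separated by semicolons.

base_plate; shaft; spacer; cover; housing

1. base_plate@(0, -2, 1) [-x clear] — {base_plate}
2. shaft@(0, -1, 1) [+x clear] — {base_plate, shaft}
3. spacer@(0, -1, 0) [+x clear] — {base_plate, shaft, spacer}
4. cover@(0, 0, 0) [-x clear] — {base_plate, cover, shaft, spacer}
5. housing@(0, 1, 0) [+y clear] — {base_plate, cover, housing, shaft, spacer}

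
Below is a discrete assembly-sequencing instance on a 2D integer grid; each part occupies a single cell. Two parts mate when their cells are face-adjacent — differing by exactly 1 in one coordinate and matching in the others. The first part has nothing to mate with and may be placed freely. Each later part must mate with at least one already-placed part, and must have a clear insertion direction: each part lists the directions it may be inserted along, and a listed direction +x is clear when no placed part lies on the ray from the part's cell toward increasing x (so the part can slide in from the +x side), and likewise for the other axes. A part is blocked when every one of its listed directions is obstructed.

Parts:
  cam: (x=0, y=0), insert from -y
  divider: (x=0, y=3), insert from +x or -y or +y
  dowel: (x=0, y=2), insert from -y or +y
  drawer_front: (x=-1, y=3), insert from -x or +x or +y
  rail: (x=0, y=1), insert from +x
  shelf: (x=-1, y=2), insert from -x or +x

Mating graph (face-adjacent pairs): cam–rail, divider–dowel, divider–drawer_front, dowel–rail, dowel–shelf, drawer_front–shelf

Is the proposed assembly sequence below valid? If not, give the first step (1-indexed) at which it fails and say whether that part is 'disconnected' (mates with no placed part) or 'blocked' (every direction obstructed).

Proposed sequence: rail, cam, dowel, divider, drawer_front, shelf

Valid

1. rail@(0, 1) [+x clear] — {rail}
2. cam@(0, 0) [-y clear] — {cam, rail}
3. dowel@(0, 2) [+y clear] — {cam, dowel, rail}
4. divider@(0, 3) [+x clear] — {cam, divider, dowel, rail}
5. drawer_front@(-1, 3) [-x clear] — {cam, divider, dowel, drawer_front, rail}
6. shelf@(-1, 2) [-x clear] — {cam, divider, dowel, drawer_front, rail, shelf}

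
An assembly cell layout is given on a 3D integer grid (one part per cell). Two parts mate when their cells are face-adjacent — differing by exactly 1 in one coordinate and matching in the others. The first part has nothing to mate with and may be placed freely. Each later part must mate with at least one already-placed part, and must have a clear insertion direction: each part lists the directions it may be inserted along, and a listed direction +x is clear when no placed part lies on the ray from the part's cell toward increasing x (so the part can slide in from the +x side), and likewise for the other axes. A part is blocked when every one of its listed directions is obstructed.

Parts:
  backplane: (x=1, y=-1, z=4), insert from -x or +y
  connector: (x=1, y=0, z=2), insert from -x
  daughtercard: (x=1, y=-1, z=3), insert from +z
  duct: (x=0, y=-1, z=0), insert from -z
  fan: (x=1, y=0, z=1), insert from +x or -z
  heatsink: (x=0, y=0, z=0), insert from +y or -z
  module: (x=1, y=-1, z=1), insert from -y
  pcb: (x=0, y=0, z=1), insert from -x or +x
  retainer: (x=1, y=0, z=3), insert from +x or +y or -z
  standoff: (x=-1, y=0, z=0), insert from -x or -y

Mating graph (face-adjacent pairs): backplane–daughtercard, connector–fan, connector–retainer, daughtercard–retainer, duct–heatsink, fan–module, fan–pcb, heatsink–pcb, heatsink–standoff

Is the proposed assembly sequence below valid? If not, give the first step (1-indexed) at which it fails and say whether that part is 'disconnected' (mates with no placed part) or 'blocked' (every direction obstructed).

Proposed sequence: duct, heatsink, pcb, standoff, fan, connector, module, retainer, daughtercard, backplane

1. duct@(0, -1, 0) [-z clear] — {duct}
2. heatsink@(0, 0, 0) [+y clear] — {duct, heatsink}
3. pcb@(0, 0, 1) [-x clear] — {duct, heatsink, pcb}
4. standoff@(-1, 0, 0) [-x clear] — {duct, heatsink, pcb, standoff}
5. fan@(1, 0, 1) [+x clear] — {duct, fan, heatsink, pcb, standoff}
6. connector@(1, 0, 2) [-x clear] — {connector, duct, fan, heatsink, pcb, standoff}
7. module@(1, -1, 1) [-y clear] — {connector, duct, fan, heatsink, module, pcb, standoff}
8. retainer@(1, 0, 3) [+x clear] — {connector, duct, fan, heatsink, module, pcb, retainer, standoff}
9. daughtercard@(1, -1, 3) [+z clear] — {connector, daughtercard, duct, fan, heatsink, module, pcb, retainer, standoff}
10. backplane@(1, -1, 4) [-x clear] — {backplane, connector, daughtercard, duct, fan, heatsink, module, pcb, retainer, standoff}

Valid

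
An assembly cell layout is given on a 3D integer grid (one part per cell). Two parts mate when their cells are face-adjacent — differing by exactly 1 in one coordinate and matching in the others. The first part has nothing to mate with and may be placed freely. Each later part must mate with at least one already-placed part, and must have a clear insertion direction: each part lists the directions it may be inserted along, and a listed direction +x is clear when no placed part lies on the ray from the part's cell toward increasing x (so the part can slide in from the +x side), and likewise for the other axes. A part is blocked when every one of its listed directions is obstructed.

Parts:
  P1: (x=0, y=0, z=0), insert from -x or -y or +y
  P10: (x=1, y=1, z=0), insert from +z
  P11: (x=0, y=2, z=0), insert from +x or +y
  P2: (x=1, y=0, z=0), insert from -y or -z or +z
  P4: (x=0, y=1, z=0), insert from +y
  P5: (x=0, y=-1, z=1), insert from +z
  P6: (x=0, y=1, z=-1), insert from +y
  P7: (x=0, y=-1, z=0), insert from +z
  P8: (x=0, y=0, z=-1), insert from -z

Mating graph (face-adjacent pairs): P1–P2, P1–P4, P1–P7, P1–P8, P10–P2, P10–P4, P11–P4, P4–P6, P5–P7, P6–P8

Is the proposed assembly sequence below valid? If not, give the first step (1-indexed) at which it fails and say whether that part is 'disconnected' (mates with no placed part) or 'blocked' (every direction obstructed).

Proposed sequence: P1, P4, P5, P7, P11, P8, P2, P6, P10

Invalid at step 3 (disconnected)

1. P1@(0, 0, 0) [-x clear] — {P1}
2. P4@(0, 1, 0) [+y clear] — {P1, P4}
3. P5@(0, -1, 1) — no placed neighbour ⇒ disconnected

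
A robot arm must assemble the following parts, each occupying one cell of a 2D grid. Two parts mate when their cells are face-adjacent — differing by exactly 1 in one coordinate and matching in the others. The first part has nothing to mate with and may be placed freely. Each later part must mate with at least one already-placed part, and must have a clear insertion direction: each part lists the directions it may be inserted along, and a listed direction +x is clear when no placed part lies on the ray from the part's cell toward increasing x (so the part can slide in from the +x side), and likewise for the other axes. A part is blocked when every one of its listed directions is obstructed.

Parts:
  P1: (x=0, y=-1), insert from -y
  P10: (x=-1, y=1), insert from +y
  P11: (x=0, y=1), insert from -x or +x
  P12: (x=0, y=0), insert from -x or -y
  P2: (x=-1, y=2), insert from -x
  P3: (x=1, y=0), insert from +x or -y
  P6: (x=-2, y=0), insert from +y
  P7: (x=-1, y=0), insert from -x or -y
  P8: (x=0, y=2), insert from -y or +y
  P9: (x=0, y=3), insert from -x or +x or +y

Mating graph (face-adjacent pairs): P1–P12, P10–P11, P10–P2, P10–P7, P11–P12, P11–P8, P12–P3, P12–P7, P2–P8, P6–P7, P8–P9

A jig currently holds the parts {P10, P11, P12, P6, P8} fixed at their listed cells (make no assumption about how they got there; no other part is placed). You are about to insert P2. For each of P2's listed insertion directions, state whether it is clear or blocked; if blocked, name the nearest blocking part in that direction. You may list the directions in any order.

-x: ray from P2(-1, 2) has no placed part ⇒ clear

-x: clear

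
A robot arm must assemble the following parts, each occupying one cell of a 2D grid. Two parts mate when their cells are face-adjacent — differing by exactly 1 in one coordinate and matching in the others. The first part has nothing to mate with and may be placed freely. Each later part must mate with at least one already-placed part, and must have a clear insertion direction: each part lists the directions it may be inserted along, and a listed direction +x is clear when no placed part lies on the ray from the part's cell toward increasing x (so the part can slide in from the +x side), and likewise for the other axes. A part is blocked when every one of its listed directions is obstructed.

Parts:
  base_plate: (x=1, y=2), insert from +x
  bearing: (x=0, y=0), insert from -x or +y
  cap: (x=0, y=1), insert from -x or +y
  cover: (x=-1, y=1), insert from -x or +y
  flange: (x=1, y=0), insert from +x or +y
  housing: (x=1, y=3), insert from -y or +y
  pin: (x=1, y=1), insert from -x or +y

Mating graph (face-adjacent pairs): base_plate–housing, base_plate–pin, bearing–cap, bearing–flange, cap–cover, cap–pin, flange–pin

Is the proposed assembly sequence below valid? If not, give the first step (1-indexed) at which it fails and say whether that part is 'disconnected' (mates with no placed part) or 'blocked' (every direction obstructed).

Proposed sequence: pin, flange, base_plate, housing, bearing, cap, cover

Valid

1. pin@(1, 1) [-x clear] — {pin}
2. flange@(1, 0) [+x clear] — {flange, pin}
3. base_plate@(1, 2) [+x clear] — {base_plate, flange, pin}
4. housing@(1, 3) [+y clear] — {base_plate, flange, housing, pin}
5. bearing@(0, 0) [-x clear] — {base_plate, bearing, flange, housing, pin}
6. cap@(0, 1) [-x clear] — {base_plate, bearing, cap, flange, housing, pin}
7. cover@(-1, 1) [-x clear] — {base_plate, bearing, cap, cover, flange, housing, pin}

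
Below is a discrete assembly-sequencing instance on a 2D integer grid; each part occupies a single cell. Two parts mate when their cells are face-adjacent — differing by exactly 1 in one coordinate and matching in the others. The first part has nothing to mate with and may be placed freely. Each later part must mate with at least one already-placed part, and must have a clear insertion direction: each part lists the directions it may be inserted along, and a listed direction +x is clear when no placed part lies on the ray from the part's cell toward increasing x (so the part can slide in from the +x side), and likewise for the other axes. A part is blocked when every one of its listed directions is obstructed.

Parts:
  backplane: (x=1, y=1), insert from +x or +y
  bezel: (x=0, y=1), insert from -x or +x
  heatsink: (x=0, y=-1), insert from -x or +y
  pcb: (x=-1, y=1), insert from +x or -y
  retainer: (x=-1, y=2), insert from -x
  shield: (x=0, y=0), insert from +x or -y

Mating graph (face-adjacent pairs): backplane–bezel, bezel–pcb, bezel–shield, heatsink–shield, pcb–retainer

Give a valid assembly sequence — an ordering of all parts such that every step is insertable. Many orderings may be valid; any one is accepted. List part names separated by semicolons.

1. bezel@(0, 1) [-x clear] — {bezel}
2. shield@(0, 0) [+x clear] — {bezel, shield}
3. heatsink@(0, -1) [-x clear] — {bezel, heatsink, shield}
4. backplane@(1, 1) [+x clear] — {backplane, bezel, heatsink, shield}
5. pcb@(-1, 1) [-y clear] — {backplane, bezel, heatsink, pcb, shield}
6. retainer@(-1, 2) [-x clear] — {backplane, bezel, heatsink, pcb, retainer, shield}

bezel; shield; heatsink; backplane; pcb; retainer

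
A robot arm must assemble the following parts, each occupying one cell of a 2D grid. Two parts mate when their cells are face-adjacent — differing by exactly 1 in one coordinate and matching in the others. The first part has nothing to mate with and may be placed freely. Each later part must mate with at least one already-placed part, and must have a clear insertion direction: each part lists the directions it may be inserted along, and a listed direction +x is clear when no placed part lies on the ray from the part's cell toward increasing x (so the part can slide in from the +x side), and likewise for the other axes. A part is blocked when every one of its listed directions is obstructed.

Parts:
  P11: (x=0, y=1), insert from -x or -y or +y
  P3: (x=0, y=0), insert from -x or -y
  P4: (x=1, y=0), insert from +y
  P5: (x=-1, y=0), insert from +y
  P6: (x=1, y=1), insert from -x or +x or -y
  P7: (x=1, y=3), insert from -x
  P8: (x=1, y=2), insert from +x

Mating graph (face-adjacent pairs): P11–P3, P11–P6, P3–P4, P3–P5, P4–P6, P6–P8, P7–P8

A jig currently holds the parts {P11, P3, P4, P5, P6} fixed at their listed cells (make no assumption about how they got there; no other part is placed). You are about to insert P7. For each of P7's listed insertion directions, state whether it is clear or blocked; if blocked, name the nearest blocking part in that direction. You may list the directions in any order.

-x: clear

-x: ray from P7(1, 3) has no placed part ⇒ clear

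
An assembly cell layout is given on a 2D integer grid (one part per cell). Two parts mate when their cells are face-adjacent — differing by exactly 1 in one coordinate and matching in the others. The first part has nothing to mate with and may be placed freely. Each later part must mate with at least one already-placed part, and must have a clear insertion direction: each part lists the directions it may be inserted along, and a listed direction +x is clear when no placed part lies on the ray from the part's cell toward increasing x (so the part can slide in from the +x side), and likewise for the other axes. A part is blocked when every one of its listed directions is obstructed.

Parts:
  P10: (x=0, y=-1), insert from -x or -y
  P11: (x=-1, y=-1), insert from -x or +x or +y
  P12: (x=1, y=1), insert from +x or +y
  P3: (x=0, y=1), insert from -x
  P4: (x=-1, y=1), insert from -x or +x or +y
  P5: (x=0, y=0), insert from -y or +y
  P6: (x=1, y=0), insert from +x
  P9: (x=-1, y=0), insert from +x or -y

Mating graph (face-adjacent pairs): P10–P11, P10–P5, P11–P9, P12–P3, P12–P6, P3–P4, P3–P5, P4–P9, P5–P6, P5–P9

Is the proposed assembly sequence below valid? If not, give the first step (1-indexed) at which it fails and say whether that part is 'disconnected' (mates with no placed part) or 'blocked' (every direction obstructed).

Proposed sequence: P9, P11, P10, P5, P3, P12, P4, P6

Valid

1. P9@(-1, 0) [+x clear] — {P9}
2. P11@(-1, -1) [-x clear] — {P11, P9}
3. P10@(0, -1) [-y clear] — {P10, P11, P9}
4. P5@(0, 0) [+y clear] — {P10, P11, P5, P9}
5. P3@(0, 1) [-x clear] — {P10, P11, P3, P5, P9}
6. P12@(1, 1) [+x clear] — {P10, P11, P12, P3, P5, P9}
7. P4@(-1, 1) [-x clear] — {P10, P11, P12, P3, P4, P5, P9}
8. P6@(1, 0) [+x clear] — {P10, P11, P12, P3, P4, P5, P6, P9}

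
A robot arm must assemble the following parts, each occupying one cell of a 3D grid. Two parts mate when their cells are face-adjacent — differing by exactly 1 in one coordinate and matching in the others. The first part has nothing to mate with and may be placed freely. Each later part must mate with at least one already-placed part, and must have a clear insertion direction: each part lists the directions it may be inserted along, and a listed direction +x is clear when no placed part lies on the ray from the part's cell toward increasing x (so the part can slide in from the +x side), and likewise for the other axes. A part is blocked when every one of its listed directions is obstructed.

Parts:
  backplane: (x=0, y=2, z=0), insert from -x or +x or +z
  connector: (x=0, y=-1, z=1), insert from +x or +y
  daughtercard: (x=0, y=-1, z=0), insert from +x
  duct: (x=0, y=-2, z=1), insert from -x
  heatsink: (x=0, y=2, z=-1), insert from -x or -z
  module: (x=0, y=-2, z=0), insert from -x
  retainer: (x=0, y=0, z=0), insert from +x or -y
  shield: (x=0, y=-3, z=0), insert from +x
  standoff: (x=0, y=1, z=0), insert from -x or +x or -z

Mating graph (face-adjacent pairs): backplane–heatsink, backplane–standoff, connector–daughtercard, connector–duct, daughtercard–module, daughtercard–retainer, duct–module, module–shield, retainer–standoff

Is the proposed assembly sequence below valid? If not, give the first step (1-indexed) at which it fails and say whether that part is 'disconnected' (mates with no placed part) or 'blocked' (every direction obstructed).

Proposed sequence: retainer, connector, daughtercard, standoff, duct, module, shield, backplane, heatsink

1. retainer@(0, 0, 0) [+x clear] — {retainer}
2. connector@(0, -1, 1) — no placed neighbour ⇒ disconnected

Invalid at step 2 (disconnected)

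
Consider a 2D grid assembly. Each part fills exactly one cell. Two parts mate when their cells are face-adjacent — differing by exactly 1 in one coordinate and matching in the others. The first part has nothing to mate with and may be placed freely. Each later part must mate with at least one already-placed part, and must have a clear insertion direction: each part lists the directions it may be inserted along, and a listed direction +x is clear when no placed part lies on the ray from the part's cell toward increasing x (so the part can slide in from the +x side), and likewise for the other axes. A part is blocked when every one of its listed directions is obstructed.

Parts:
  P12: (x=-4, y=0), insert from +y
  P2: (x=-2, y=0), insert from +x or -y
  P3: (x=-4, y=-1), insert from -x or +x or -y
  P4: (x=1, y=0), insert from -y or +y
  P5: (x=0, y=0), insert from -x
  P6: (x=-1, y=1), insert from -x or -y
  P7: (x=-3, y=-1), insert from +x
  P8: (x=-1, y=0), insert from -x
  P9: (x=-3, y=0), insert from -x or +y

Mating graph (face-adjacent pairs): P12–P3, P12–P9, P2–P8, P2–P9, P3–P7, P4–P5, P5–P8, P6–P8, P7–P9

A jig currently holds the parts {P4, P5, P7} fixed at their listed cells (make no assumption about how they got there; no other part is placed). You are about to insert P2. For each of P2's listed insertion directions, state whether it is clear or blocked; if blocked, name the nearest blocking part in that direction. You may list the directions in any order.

+x: blocked by P5; -y: clear

+x: nearest on ray is P5@(0, 0) ⇒ blocked
-y: ray from P2(-2, 0) has no placed part ⇒ clear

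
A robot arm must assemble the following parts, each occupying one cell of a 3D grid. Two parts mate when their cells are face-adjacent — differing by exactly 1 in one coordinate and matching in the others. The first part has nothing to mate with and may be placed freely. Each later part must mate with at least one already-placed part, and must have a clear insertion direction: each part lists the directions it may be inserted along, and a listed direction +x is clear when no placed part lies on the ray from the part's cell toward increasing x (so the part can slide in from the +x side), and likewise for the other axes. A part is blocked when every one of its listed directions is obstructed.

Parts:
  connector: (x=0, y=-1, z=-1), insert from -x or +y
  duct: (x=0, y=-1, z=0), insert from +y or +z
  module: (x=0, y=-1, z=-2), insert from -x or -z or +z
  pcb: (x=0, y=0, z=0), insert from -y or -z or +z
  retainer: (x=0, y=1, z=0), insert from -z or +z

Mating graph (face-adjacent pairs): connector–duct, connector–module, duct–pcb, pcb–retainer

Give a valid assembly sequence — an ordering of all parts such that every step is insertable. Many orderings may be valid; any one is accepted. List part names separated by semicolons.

retainer; pcb; duct; connector; module

1. retainer@(0, 1, 0) [-z clear] — {retainer}
2. pcb@(0, 0, 0) [-y clear] — {pcb, retainer}
3. duct@(0, -1, 0) [+z clear] — {duct, pcb, retainer}
4. connector@(0, -1, -1) [-x clear] — {connector, duct, pcb, retainer}
5. module@(0, -1, -2) [-x clear] — {connector, duct, module, pcb, retainer}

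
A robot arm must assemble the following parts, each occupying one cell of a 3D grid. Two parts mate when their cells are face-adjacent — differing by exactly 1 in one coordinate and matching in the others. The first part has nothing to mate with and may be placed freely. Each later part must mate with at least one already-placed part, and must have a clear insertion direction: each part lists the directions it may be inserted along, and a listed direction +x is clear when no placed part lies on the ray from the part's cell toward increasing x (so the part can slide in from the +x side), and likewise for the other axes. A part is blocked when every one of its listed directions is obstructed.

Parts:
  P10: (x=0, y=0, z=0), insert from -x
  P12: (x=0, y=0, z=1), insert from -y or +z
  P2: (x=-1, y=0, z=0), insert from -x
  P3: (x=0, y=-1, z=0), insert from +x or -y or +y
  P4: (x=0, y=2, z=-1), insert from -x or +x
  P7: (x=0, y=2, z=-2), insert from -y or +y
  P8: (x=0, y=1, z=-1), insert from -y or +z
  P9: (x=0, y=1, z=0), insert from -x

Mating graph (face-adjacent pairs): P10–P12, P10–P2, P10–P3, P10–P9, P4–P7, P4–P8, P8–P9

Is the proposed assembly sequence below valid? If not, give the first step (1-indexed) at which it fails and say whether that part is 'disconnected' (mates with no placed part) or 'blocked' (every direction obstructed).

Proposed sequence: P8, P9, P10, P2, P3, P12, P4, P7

Valid

1. P8@(0, 1, -1) [-y clear] — {P8}
2. P9@(0, 1, 0) [-x clear] — {P8, P9}
3. P10@(0, 0, 0) [-x clear] — {P10, P8, P9}
4. P2@(-1, 0, 0) [-x clear] — {P10, P2, P8, P9}
5. P3@(0, -1, 0) [+x clear] — {P10, P2, P3, P8, P9}
6. P12@(0, 0, 1) [-y clear] — {P10, P12, P2, P3, P8, P9}
7. P4@(0, 2, -1) [-x clear] — {P10, P12, P2, P3, P4, P8, P9}
8. P7@(0, 2, -2) [-y clear] — {P10, P12, P2, P3, P4, P7, P8, P9}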